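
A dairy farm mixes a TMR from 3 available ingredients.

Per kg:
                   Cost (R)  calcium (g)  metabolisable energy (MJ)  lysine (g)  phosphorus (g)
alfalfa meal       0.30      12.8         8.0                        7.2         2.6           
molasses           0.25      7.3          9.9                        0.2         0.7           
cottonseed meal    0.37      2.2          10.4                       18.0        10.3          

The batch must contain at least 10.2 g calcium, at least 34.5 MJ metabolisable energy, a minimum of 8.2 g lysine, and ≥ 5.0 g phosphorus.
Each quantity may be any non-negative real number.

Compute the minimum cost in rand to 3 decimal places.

Let x1 = kg of alfalfa meal, x2 = kg of molasses, x3 = kg of cottonseed meal.
Minimize 0.3x1 + 0.25x2 + 0.37x3 subject to:
  12.8x1 + 7.3x2 + 2.2x3 ≥ 10.2   (calcium)
  8x1 + 9.9x2 + 10.4x3 ≥ 34.5   (metabolisable energy)
  7.2x1 + 0.2x2 + 18x3 ≥ 8.2   (lysine)
  2.6x1 + 0.7x2 + 10.3x3 ≥ 5   (phosphorus)
  x1, x2, x3 ≥ 0.
At the optimum only molasses, cottonseed meal are positive (alfalfa meal = 0). The metabolisable energy and lysine requirements are met with equality.
Solving gives x2 = 3.04179, x3 = 0.421758.
Objective = 0.25·3.04179 + 0.37·0.421758 = 0.916498.

R0.916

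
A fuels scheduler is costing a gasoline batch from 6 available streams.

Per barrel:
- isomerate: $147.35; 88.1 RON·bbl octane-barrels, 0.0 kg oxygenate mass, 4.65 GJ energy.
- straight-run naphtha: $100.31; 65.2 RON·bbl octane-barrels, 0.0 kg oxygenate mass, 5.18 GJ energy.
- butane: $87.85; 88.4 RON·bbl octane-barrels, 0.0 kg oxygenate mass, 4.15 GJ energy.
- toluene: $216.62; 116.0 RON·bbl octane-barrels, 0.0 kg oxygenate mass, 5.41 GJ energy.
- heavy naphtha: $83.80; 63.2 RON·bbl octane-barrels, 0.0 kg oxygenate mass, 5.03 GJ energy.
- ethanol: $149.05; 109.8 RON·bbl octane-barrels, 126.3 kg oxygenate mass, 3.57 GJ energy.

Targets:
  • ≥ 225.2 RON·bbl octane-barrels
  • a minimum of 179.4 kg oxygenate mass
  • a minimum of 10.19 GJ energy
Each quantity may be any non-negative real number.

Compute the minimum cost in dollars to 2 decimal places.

Set it up as a linear program. Let x1 = barrels of isomerate, x2 = barrels of straight-run naphtha, x3 = barrels of butane, x4 = barrels of toluene, x5 = barrels of heavy naphtha, x6 = barrels of ethanol.
min 147.35x1 + 100.31x2 + 87.85x3 + 216.62x4 + 83.8x5 + 149.05x6 s.t.:
  88.1x1 + 65.2x2 + 88.4x3 + 116x4 + 63.2x5 + 109.8x6 ≥ 225.2   (octane-barrels)
  126.3x6 ≥ 179.4   (oxygenate mass)
  4.65x1 + 5.18x2 + 4.15x3 + 5.41x4 + 5.03x5 + 3.57x6 ≥ 10.19   (energy)
  x1, x2, x3, x4, x5, x6 ≥ 0.
The minimum-cost mix takes nothing from isomerate, straight-run naphtha, toluene — only butane, heavy naphtha, ethanol. The octane-barrels, oxygenate mass, energy requirements are met with equality.
So butane = 0.13564 barrels, heavy naphtha = 0.905799 barrels, ethanol = 1.42043 barrels.
Cost = 87.85·0.13564 + 83.8·0.905799 + 149.05·1.42043 = 299.5370.

$299.54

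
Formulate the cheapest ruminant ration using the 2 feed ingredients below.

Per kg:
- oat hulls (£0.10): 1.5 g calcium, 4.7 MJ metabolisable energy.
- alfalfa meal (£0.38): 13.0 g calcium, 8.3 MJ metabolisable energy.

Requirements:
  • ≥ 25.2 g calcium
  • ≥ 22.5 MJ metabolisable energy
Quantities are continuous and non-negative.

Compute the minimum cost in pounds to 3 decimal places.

£0.833

Let x1 = kg of oat hulls, x2 = kg of alfalfa meal.
Minimize 0.1x1 + 0.38x2 subject to:
  1.5x1 + 13x2 ≥ 25.2   (calcium)
  4.7x1 + 8.3x2 ≥ 22.5   (metabolisable energy)
  x1, x2 ≥ 0.
Both inputs are positive at the optimum. Binding constraints: calcium and metabolisable energy.
Solving gives x1 = 1.713, x2 = 1.741.
Cost = 0.1·1.713 + 0.38·1.741 = 0.83288.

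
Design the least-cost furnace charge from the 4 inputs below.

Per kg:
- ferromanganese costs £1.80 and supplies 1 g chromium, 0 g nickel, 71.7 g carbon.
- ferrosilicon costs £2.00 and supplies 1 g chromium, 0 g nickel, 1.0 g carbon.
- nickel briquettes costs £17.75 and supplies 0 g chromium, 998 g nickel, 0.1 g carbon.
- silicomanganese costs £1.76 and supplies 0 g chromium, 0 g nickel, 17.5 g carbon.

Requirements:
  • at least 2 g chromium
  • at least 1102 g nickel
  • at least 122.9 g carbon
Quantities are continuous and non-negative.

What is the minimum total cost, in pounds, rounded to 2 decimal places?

£23.20

Treat it as an LP. Let x1 = kg of ferromanganese, x2 = kg of ferrosilicon, x3 = kg of nickel briquettes, x4 = kg of silicomanganese.
Minimise 1.8x1 + 2x2 + 17.75x3 + 1.76x4 with:
  1x1 + 1x2 ≥ 2   (chromium)
  998x3 ≥ 1102   (nickel)
  71.7x1 + 1x2 + 0.1x3 + 17.5x4 ≥ 122.9   (carbon)
  x1, x2, x3, x4 ≥ 0.
The cheapest feasible vertex uses only ferromanganese, nickel briquettes; ferrosilicon, silicomanganese are not used. Binding constraints: chromium and nickel.
Optimal quantities: ferromanganese = 2 kg, nickel briquettes = 1.104 kg.
Cost = 1.8·2 + 17.75·1.104 = 23.1960.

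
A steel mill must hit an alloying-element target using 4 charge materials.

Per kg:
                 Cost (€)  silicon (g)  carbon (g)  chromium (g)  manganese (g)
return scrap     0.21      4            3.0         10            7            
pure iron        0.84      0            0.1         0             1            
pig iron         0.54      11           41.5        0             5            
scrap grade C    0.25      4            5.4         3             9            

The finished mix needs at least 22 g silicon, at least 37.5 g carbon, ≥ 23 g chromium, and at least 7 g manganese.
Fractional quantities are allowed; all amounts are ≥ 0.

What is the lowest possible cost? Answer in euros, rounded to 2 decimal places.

Treat it as an LP. Let x1 = kg of return scrap, x2 = kg of pure iron, x3 = kg of pig iron, x4 = kg of scrap grade C.
min 0.21x1 + 0.84x2 + 0.54x3 + 0.25x4 s.t.:
  4x1 + 11x3 + 4x4 ≥ 22   (silicon)
  3x1 + 0.1x2 + 41.5x3 + 5.4x4 ≥ 37.5   (carbon)
  10x1 + 3x4 ≥ 23   (chromium)
  7x1 + 1x2 + 5x3 + 9x4 ≥ 7   (manganese)
  x1, x2, x3, x4 ≥ 0.
The cheapest feasible vertex uses only return scrap, pig iron; pure iron, scrap grade C are not used. Binding constraints: silicon and chromium.
That vertex is x1 = 2.3, x3 = 1.164.
Hence cost = 0.21·2.3 + 0.54·1.164 = €1.1116.

€1.11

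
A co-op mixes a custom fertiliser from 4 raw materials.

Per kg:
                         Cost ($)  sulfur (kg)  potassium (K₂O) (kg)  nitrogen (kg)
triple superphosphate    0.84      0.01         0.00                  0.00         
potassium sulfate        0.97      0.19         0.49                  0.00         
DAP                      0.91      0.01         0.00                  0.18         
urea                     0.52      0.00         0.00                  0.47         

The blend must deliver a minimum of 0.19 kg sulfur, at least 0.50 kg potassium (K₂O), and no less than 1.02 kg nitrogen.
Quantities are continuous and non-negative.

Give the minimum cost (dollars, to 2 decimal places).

This is a linear program. Let x1 = kg of triple superphosphate, x2 = kg of potassium sulfate, x3 = kg of DAP, x4 = kg of urea.
Minimise 0.84x1 + 0.97x2 + 0.91x3 + 0.52x4 s.t.:
  0.01x1 + 0.19x2 + 0.01x3 ≥ 0.19   (sulfur)
  0.49x2 ≥ 0.5   (potassium (K₂O))
  0.18x3 + 0.47x4 ≥ 1.02   (nitrogen)
  x1, x2, x3, x4 ≥ 0.
At the optimum only potassium sulfate, urea are positive (triple superphosphate, DAP = 0). There the potassium (K₂O) and nitrogen constraints are tight.
That vertex is x2 = 1.02, x4 = 2.17.
Total cost: 0.97·1.02 + 0.52·2.17 = 2.1178.

$2.12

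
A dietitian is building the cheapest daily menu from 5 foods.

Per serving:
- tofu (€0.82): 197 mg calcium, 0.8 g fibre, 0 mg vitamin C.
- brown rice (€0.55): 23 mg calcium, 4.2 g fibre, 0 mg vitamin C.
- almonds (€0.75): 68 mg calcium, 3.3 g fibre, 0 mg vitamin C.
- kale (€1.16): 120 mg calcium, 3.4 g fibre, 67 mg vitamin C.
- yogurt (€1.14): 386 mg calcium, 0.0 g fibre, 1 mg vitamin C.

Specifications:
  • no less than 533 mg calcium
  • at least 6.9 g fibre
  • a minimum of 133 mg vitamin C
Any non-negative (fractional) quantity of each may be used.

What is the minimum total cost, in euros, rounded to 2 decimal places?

€3.19

Treat it as an LP. Let x1 = servings of tofu, x2 = servings of brown rice, x3 = servings of almonds, x4 = servings of kale, x5 = servings of yogurt.
Minimize 0.82x1 + 0.55x2 + 0.75x3 + 1.16x4 + 1.14x5 with:
  197x1 + 23x2 + 68x3 + 120x4 + 386x5 ≥ 533   (calcium)
  0.8x1 + 4.2x2 + 3.3x3 + 3.4x4 ≥ 6.9   (fibre)
  67x4 + 1x5 ≥ 133   (vitamin C)
  x1, x2, x3, x4, x5 ≥ 0.
The optimal basis is {brown rice, kale, yogurt}; tofu, almonds drop out. There the calcium, fibre, vitamin C constraints are tight.
So brown rice = 0.04513 servings, kale = 1.974 servings, yogurt = 0.7646 servings.
Hence cost = 0.55·0.04513 + 1.16·1.974 + 1.14·0.7646 = €3.1863.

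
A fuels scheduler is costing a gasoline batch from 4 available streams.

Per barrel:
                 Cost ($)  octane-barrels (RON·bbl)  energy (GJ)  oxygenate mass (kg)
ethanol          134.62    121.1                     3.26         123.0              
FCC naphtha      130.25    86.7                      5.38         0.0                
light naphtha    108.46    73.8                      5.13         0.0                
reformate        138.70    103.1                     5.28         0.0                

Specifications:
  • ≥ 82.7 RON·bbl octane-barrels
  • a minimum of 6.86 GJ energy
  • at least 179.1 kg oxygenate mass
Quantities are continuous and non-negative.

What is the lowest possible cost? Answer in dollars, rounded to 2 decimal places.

$240.70

Let x1 = barrels of ethanol, x2 = barrels of FCC naphtha, x3 = barrels of light naphtha, x4 = barrels of reformate.
Minimize 134.62x1 + 130.25x2 + 108.46x3 + 138.7x4 with:
  121.1x1 + 86.7x2 + 73.8x3 + 103.1x4 ≥ 82.7   (octane-barrels)
  3.26x1 + 5.38x2 + 5.13x3 + 5.28x4 ≥ 6.86   (energy)
  123x1 ≥ 179.1   (oxygenate mass)
  x1, x2, x3, x4 ≥ 0.
At the optimum only ethanol, light naphtha are positive (FCC naphtha, reformate = 0). Binding constraints: energy and oxygenate mass.
That vertex is x1 = 1.4561, x3 = 0.41191.
Objective = 134.62·1.4561 + 108.46·0.41191 = 240.6959.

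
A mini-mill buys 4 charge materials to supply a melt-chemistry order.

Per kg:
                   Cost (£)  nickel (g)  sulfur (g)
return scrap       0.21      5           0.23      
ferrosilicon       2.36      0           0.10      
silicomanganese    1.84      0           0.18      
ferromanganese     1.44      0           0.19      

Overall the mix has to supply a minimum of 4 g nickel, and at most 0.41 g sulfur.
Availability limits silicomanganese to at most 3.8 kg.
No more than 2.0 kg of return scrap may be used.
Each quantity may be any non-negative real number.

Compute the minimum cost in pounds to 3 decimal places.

£0.168

Set it up as a linear program. Let x1 = kg of return scrap, x2 = kg of ferrosilicon, x3 = kg of silicomanganese, x4 = kg of ferromanganese.
min 0.21x1 + 2.36x2 + 1.84x3 + 1.44x4 with:
  5x1 ≥ 4   (nickel)
  0.23x1 + 0.1x2 + 0.18x3 + 0.19x4 ≤ 0.41   (sulfur)
  x3 ≤ 3.8
  x1 ≤ 2
  x1, x2, x3, x4 ≥ 0.
The minimum-cost mix takes nothing from ferrosilicon, silicomanganese, ferromanganese — only return scrap. There the nickel constraint is tight.
So return scrap = 0.8 kg.
Hence cost = 0.21·0.8 = £0.16800.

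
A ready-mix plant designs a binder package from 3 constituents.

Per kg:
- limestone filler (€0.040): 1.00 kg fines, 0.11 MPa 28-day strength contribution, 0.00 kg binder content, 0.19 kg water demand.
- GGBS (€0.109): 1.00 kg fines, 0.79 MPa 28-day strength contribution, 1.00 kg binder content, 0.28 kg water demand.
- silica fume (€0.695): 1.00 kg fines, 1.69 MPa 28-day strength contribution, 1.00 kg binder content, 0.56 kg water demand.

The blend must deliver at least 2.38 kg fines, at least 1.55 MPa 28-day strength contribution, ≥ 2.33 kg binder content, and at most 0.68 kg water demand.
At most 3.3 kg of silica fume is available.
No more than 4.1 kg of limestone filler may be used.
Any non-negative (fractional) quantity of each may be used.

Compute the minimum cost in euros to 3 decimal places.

€0.256

Set it up as a linear program. Let x1 = kg of limestone filler, x2 = kg of GGBS, x3 = kg of silica fume.
Minimize 0.04x1 + 0.109x2 + 0.695x3 s.t.:
  1x1 + 1x2 + 1x3 ≥ 2.38   (fines)
  0.11x1 + 0.79x2 + 1.69x3 ≥ 1.55   (28-day strength contribution)
  1x2 + 1x3 ≥ 2.33   (binder content)
  0.19x1 + 0.28x2 + 0.56x3 ≤ 0.68   (water demand)
  x3 ≤ 3.3
  x1 ≤ 4.1
  x1, x2, x3 ≥ 0.
The optimal basis is {limestone filler, GGBS}; silica fume drops out. There the fines and binder content constraints are tight.
Solving gives x1 = 0.05, x2 = 2.33.
Hence cost = 0.04·0.05 + 0.109·2.33 = €0.25597.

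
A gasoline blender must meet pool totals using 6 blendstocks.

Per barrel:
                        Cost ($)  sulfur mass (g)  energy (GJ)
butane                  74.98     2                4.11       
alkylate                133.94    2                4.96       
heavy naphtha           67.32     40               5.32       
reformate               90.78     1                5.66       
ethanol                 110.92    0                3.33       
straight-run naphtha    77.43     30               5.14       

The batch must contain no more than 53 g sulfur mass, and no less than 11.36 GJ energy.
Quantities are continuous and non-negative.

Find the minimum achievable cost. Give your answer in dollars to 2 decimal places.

$158.69

Treat it as an LP. Let x1 = barrels of butane, x2 = barrels of alkylate, x3 = barrels of heavy naphtha, x4 = barrels of reformate, x5 = barrels of ethanol, x6 = barrels of straight-run naphtha.
min 74.98x1 + 133.94x2 + 67.32x3 + 90.78x4 + 110.92x5 + 77.43x6 with:
  2x1 + 2x2 + 40x3 + 1x4 + 30x6 ≤ 53   (sulfur mass)
  4.11x1 + 4.96x2 + 5.32x3 + 5.66x4 + 3.33x5 + 5.14x6 ≥ 11.36   (energy)
  x1, x2, x3, x4, x5, x6 ≥ 0.
The optimal basis is {heavy naphtha, reformate}; butane, alkylate, ethanol, straight-run naphtha drop out. Binding constraints: sulfur mass and energy.
Optimal quantities: heavy naphtha = 1.3055 barrels, reformate = 0.77999 barrels.
Hence cost = 67.32·1.3055 + 90.78·0.77999 = $158.6938.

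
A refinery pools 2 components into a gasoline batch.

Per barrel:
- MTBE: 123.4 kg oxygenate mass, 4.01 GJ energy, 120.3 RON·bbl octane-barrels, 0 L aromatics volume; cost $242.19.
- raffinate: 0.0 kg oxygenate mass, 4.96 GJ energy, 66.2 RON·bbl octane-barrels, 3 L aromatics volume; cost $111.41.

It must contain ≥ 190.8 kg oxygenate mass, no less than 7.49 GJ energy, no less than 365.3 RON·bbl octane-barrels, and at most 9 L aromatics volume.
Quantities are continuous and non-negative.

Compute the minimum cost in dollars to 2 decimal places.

This is a linear program. Let x1 = barrels of MTBE, x2 = barrels of raffinate.
Minimise 242.19x1 + 111.41x2 subject to:
  123.4x1 ≥ 190.8   (oxygenate mass)
  4.01x1 + 4.96x2 ≥ 7.49   (energy)
  120.3x1 + 66.2x2 ≥ 365.3   (octane-barrels)
  3x2 ≤ 9   (aromatics volume)
  x1, x2 ≥ 0.
Both inputs are positive at the optimum. The oxygenate mass and octane-barrels requirements are met with equality.
Solving gives x1 = 1.54619, x2 = 2.70836.
Hence cost = 242.19·1.54619 + 111.41·2.70836 = $676.2101.

$676.21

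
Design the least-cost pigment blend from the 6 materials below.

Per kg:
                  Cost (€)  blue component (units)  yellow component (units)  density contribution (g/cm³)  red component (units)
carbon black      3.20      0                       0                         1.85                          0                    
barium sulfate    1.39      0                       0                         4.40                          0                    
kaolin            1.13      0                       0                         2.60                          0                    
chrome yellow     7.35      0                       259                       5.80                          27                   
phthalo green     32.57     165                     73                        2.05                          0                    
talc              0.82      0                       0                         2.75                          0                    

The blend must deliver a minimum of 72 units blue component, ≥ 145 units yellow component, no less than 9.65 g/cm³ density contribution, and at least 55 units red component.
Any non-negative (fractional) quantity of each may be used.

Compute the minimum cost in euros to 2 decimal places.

€29.18

Treat it as an LP. Let x1 = kg of carbon black, x2 = kg of barium sulfate, x3 = kg of kaolin, x4 = kg of chrome yellow, x5 = kg of phthalo green, x6 = kg of talc.
Minimise 3.2x1 + 1.39x2 + 1.13x3 + 7.35x4 + 32.57x5 + 0.82x6 subject to:
  165x5 ≥ 72   (blue component)
  259x4 + 73x5 ≥ 145   (yellow component)
  1.85x1 + 4.4x2 + 2.6x3 + 5.8x4 + 2.05x5 + 2.75x6 ≥ 9.65   (density contribution)
  27x4 ≥ 55   (red component)
  x1, x2, x3, x4, x5, x6 ≥ 0.
The cheapest feasible vertex uses only chrome yellow, phthalo green; carbon black, barium sulfate, kaolin, talc are not used. Binding constraints: blue component and red component.
Solving gives x4 = 2.037, x5 = 0.43636.
Hence cost = 7.35·2.037 + 32.57·0.43636 = €29.1842.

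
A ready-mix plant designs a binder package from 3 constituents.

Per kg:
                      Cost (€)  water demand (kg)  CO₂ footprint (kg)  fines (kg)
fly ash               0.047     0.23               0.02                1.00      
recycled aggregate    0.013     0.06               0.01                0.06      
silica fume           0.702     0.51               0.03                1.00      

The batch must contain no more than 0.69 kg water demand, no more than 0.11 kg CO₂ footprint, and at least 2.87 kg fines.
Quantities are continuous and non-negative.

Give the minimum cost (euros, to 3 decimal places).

€0.135

Let x1 = kg of fly ash, x2 = kg of recycled aggregate, x3 = kg of silica fume.
Minimise 0.047x1 + 0.013x2 + 0.702x3 s.t.:
  0.23x1 + 0.06x2 + 0.51x3 ≤ 0.69   (water demand)
  0.02x1 + 0.01x2 + 0.03x3 ≤ 0.11   (CO₂ footprint)
  1x1 + 0.06x2 + 1x3 ≥ 2.87   (fines)
  x1, x2, x3 ≥ 0.
The optimal basis is {fly ash}; recycled aggregate, silica fume drop out. Binding constraint: fines.
That vertex is x1 = 2.87.
Cost = 0.047·2.87 = 0.13489.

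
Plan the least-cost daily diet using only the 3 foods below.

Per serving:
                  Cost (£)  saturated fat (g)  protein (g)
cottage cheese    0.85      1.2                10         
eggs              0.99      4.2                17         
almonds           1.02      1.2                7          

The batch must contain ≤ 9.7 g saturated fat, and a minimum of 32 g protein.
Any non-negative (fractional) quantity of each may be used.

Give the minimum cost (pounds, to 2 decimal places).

Treat it as an LP. Let x1 = servings of cottage cheese, x2 = servings of eggs, x3 = servings of almonds.
min 0.85x1 + 0.99x2 + 1.02x3 subject to:
  1.2x1 + 4.2x2 + 1.2x3 ≤ 9.7   (saturated fat)
  10x1 + 17x2 + 7x3 ≥ 32   (protein)
  x1, x2, x3 ≥ 0.
The optimal basis is {eggs}; cottage cheese, almonds drop out. The protein requirement is met with equality.
That vertex is x2 = 1.882.
Hence cost = 0.99·1.882 = £1.8632.

£1.86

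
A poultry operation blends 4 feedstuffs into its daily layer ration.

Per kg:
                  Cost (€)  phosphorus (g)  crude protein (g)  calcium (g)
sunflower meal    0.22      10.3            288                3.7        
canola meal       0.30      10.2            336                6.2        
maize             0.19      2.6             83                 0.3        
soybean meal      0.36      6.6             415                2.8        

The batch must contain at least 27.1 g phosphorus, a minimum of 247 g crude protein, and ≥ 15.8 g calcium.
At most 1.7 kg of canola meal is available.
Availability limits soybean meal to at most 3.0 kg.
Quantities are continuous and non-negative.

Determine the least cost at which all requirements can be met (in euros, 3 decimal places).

€0.823

Treat it as an LP. Let x1 = kg of sunflower meal, x2 = kg of canola meal, x3 = kg of maize, x4 = kg of soybean meal.
Minimize 0.22x1 + 0.3x2 + 0.19x3 + 0.36x4 subject to:
  10.3x1 + 10.2x2 + 2.6x3 + 6.6x4 ≥ 27.1   (phosphorus)
  288x1 + 336x2 + 83x3 + 415x4 ≥ 247   (crude protein)
  3.7x1 + 6.2x2 + 0.3x3 + 2.8x4 ≥ 15.8   (calcium)
  x2 ≤ 1.7
  x4 ≤ 3
  x1, x2, x3, x4 ≥ 0.
The optimal basis is {sunflower meal, canola meal}; maize, soybean meal drop out. The calcium and the canola meal cap requirements are met with equality.
Solving gives x1 = 1.422, x2 = 1.7.
Cost = 0.22·1.422 + 0.3·1.7 = 0.82284.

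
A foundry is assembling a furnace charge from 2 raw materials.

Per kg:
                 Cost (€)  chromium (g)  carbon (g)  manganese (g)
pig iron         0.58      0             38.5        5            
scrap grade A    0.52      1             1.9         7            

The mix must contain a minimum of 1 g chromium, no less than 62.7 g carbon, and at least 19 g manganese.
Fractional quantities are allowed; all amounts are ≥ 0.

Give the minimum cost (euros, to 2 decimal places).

€1.73

Let x1 = kg of pig iron, x2 = kg of scrap grade A.
min 0.58x1 + 0.52x2 subject to:
  1x2 ≥ 1   (chromium)
  38.5x1 + 1.9x2 ≥ 62.7   (carbon)
  5x1 + 7x2 ≥ 19   (manganese)
  x1, x2 ≥ 0.
Both inputs are positive at the optimum. There the carbon and manganese constraints are tight.
So pig iron = 1.549 kg, scrap grade A = 1.608 kg.
Objective = 0.58·1.549 + 0.52·1.608 = 1.7346.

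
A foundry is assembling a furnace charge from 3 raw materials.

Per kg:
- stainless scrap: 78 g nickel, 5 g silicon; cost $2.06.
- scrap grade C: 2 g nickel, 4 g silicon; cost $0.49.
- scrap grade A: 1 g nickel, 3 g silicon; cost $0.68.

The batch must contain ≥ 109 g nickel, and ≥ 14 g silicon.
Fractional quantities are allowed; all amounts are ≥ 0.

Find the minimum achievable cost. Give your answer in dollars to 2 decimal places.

Let x1 = kg of stainless scrap, x2 = kg of scrap grade C, x3 = kg of scrap grade A.
min 2.06x1 + 0.49x2 + 0.68x3 subject to:
  78x1 + 2x2 + 1x3 ≥ 109   (nickel)
  5x1 + 4x2 + 3x3 ≥ 14   (silicon)
  x1, x2, x3 ≥ 0.
The optimal basis is {stainless scrap, scrap grade C}; scrap grade A drops out. Binding constraints: nickel and silicon.
Optimal quantities: stainless scrap = 1.351 kg, scrap grade C = 1.811 kg.
Cost = 2.06·1.351 + 0.49·1.811 = 3.6705.

$3.67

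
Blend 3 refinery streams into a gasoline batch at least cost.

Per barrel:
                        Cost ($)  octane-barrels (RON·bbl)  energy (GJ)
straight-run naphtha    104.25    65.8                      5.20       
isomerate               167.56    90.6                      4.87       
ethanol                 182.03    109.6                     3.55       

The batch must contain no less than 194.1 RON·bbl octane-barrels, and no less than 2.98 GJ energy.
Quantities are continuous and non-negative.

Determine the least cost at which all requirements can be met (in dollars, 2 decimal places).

Set it up as a linear program. Let x1 = barrels of straight-run naphtha, x2 = barrels of isomerate, x3 = barrels of ethanol.
min 104.25x1 + 167.56x2 + 182.03x3 with:
  65.8x1 + 90.6x2 + 109.6x3 ≥ 194.1   (octane-barrels)
  5.2x1 + 4.87x2 + 3.55x3 ≥ 2.98   (energy)
  x1, x2, x3 ≥ 0.
The minimum-cost mix takes nothing from isomerate, ethanol — only straight-run naphtha. The octane-barrels requirement is met with equality.
So straight-run naphtha = 2.9498 barrels.
Total cost: 104.25·2.9498 = 307.5167.

$307.52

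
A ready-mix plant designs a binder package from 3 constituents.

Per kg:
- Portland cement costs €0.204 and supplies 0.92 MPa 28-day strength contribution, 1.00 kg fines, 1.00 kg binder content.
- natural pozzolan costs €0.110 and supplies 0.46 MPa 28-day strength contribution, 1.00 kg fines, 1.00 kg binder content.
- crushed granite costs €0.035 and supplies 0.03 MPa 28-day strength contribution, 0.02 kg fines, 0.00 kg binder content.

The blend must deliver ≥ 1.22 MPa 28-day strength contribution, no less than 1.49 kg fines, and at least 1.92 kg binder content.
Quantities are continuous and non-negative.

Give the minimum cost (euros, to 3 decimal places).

Set it up as a linear program. Let x1 = kg of Portland cement, x2 = kg of natural pozzolan, x3 = kg of crushed granite.
Minimize 0.204x1 + 0.11x2 + 0.035x3 s.t.:
  0.92x1 + 0.46x2 + 0.03x3 ≥ 1.22   (28-day strength contribution)
  1x1 + 1x2 + 0.02x3 ≥ 1.49   (fines)
  1x1 + 1x2 ≥ 1.92   (binder content)
  x1, x2, x3 ≥ 0.
At the optimum only Portland cement, natural pozzolan are positive (crushed granite = 0). The 28-day strength contribution and binder content requirements are met with equality.
So Portland cement = 0.7322 kg, natural pozzolan = 1.188 kg.
Hence cost = 0.204·0.7322 + 0.11·1.188 = €0.28005.

€0.280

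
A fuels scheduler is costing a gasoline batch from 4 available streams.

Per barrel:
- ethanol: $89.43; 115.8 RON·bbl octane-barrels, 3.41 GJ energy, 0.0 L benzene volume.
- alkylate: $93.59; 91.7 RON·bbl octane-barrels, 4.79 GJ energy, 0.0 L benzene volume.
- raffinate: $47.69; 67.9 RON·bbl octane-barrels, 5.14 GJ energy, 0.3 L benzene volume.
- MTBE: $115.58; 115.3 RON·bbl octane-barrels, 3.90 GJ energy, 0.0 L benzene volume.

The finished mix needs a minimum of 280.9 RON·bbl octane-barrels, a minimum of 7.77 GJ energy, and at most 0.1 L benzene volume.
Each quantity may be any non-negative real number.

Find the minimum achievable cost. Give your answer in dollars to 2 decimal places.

$215.35

Let x1 = barrels of ethanol, x2 = barrels of alkylate, x3 = barrels of raffinate, x4 = barrels of MTBE.
min 89.43x1 + 93.59x2 + 47.69x3 + 115.58x4 with:
  115.8x1 + 91.7x2 + 67.9x3 + 115.3x4 ≥ 280.9   (octane-barrels)
  3.41x1 + 4.79x2 + 5.14x3 + 3.9x4 ≥ 7.77   (energy)
  0.3x3 ≤ 0.1   (benzene volume)
  x1, x2, x3, x4 ≥ 0.
The cheapest feasible vertex uses only ethanol, raffinate; alkylate, MTBE are not used. Binding constraints: octane-barrels and benzene volume.
Solving gives x1 = 2.2303, x3 = 0.33333.
Hence cost = 89.43·2.2303 + 47.69·0.33333 = $215.3522.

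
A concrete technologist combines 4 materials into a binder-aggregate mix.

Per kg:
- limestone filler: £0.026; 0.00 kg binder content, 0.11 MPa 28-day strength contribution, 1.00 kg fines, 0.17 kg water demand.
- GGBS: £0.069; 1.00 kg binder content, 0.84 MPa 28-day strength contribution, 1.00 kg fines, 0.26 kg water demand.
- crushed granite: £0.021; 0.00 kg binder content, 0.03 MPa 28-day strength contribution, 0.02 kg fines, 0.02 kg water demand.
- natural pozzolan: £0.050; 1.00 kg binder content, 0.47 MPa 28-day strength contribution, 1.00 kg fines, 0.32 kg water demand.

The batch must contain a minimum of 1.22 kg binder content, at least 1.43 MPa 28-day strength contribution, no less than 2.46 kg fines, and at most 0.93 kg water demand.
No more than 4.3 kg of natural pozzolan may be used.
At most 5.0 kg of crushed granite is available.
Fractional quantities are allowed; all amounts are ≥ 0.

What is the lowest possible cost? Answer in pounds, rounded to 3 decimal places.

Let x1 = kg of limestone filler, x2 = kg of GGBS, x3 = kg of crushed granite, x4 = kg of natural pozzolan.
min 0.026x1 + 0.069x2 + 0.021x3 + 0.05x4 s.t.:
  1x2 + 1x4 ≥ 1.22   (binder content)
  0.11x1 + 0.84x2 + 0.03x3 + 0.47x4 ≥ 1.43   (28-day strength contribution)
  1x1 + 1x2 + 0.02x3 + 1x4 ≥ 2.46   (fines)
  0.17x1 + 0.26x2 + 0.02x3 + 0.32x4 ≤ 0.93   (water demand)
  x4 ≤ 4.3
  x3 ≤ 5
  x1, x2, x3, x4 ≥ 0.
The minimum-cost mix takes nothing from crushed granite, natural pozzolan — only limestone filler, GGBS. Binding constraints: 28-day strength contribution and fines.
That vertex is x1 = 0.8718, x2 = 1.588.
Objective = 0.026·0.8718 + 0.069·1.588 = 0.13224.

£0.132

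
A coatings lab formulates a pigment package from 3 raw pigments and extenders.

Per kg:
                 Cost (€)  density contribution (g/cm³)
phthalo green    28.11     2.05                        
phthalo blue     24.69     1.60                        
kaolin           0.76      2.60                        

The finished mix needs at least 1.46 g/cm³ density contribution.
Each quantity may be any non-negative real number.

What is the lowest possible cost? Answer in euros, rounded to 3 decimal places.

This is a linear program. Let x1 = kg of phthalo green, x2 = kg of phthalo blue, x3 = kg of kaolin.
Minimise 28.11x1 + 24.69x2 + 0.76x3 s.t.:
  2.05x1 + 1.6x2 + 2.6x3 ≥ 1.46   (density contribution)
  x1, x2, x3 ≥ 0.
The minimum-cost mix takes nothing from phthalo green, phthalo blue — only kaolin. Binding constraint: density contribution.
So kaolin = 0.5615 kg.
Cost = 0.76·0.5615 = 0.42674.

€0.427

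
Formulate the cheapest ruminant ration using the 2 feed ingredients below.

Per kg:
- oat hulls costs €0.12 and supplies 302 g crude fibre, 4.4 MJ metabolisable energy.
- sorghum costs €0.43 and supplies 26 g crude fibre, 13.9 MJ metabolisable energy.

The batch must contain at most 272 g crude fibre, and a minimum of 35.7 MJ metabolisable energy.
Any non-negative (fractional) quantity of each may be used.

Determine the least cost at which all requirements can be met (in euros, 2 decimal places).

Let x1 = kg of oat hulls, x2 = kg of sorghum.
Minimize 0.12x1 + 0.43x2 subject to:
  302x1 + 26x2 ≤ 272   (crude fibre)
  4.4x1 + 13.9x2 ≥ 35.7   (metabolisable energy)
  x1, x2 ≥ 0.
Both inputs are positive at the optimum. There the crude fibre and metabolisable energy constraints are tight.
Optimal quantities: oat hulls = 0.6986 kg, sorghum = 2.347 kg.
Total cost: 0.12·0.6986 + 0.43·2.347 = 1.0930.

€1.09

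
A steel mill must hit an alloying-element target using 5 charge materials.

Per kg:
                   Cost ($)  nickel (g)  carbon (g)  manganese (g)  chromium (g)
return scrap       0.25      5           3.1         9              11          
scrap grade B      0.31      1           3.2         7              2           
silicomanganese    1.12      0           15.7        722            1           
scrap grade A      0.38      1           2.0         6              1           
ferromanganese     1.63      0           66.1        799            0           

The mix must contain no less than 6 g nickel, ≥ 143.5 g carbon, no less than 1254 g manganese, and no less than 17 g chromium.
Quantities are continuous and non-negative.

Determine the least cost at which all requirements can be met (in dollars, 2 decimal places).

This is a linear program. Let x1 = kg of return scrap, x2 = kg of scrap grade B, x3 = kg of silicomanganese, x4 = kg of scrap grade A, x5 = kg of ferromanganese.
Minimize 0.25x1 + 0.31x2 + 1.12x3 + 0.38x4 + 1.63x5 s.t.:
  5x1 + 1x2 + 1x4 ≥ 6   (nickel)
  3.1x1 + 3.2x2 + 15.7x3 + 2x4 + 66.1x5 ≥ 143.5   (carbon)
  9x1 + 7x2 + 722x3 + 6x4 + 799x5 ≥ 1254   (manganese)
  11x1 + 2x2 + 1x3 + 1x4 ≥ 17   (chromium)
  x1, x2, x3, x4, x5 ≥ 0.
The cheapest feasible vertex uses only return scrap, ferromanganese; scrap grade B, silicomanganese, scrap grade A are not used. There the carbon and chromium constraints are tight.
That vertex is x1 = 1.545, x5 = 2.098.
Total cost: 0.25·1.545 + 1.63·2.098 = 3.8060.

$3.81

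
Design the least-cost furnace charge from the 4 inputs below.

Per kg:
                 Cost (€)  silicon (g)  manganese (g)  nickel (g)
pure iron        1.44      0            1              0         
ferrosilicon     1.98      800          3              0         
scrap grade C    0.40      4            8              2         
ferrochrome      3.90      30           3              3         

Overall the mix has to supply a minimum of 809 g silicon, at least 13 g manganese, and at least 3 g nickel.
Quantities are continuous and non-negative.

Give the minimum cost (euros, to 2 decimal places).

Treat it as an LP. Let x1 = kg of pure iron, x2 = kg of ferrosilicon, x3 = kg of scrap grade C, x4 = kg of ferrochrome.
min 1.44x1 + 1.98x2 + 0.4x3 + 3.9x4 s.t.:
  800x2 + 4x3 + 30x4 ≥ 809   (silicon)
  1x1 + 3x2 + 8x3 + 3x4 ≥ 13   (manganese)
  2x3 + 3x4 ≥ 3   (nickel)
  x1, x2, x3, x4 ≥ 0.
The optimal basis is {ferrosilicon, scrap grade C}; pure iron, ferrochrome drop out. Binding constraints: silicon and nickel.
That vertex is x2 = 1.004, x3 = 1.5.
Total cost: 1.98·1.004 + 0.4·1.5 = 2.5879.

€2.59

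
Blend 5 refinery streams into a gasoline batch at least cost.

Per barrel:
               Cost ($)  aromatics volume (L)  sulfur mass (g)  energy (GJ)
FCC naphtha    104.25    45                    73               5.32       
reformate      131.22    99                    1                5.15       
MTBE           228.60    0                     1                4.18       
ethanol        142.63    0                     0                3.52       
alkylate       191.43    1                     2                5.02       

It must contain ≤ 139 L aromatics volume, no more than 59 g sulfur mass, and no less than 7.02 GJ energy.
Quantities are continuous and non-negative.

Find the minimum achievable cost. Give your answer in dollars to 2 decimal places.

$153.80

This is a linear program. Let x1 = barrels of FCC naphtha, x2 = barrels of reformate, x3 = barrels of MTBE, x4 = barrels of ethanol, x5 = barrels of alkylate.
Minimize 104.25x1 + 131.22x2 + 228.6x3 + 142.63x4 + 191.43x5 s.t.:
  45x1 + 99x2 + 1x5 ≤ 139   (aromatics volume)
  73x1 + 1x2 + 1x3 + 2x5 ≤ 59   (sulfur mass)
  5.32x1 + 5.15x2 + 4.18x3 + 3.52x4 + 5.02x5 ≥ 7.02   (energy)
  x1, x2, x3, x4, x5 ≥ 0.
The optimal basis is {FCC naphtha, reformate}; MTBE, ethanol, alkylate drop out. The sulfur mass and energy requirements are met with equality.
Solving gives x1 = 0.8009, x2 = 0.5358.
Hence cost = 104.25·0.8009 + 131.22·0.5358 = $153.8015.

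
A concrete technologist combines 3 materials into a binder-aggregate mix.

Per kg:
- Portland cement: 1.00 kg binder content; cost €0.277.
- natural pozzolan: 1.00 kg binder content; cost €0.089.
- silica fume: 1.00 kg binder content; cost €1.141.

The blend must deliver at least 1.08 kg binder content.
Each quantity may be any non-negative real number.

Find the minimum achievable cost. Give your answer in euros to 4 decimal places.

This is a linear program. Let x1 = kg of Portland cement, x2 = kg of natural pozzolan, x3 = kg of silica fume.
min 0.277x1 + 0.089x2 + 1.141x3 s.t.:
  1x1 + 1x2 + 1x3 ≥ 1.08   (binder content)
  x1, x2, x3 ≥ 0.
The cheapest feasible vertex uses only natural pozzolan; Portland cement, silica fume are not used. The binder content requirement is met with equality.
So natural pozzolan = 1.08 kg.
Hence cost = 0.089·1.08 = €0.096120.

€0.0961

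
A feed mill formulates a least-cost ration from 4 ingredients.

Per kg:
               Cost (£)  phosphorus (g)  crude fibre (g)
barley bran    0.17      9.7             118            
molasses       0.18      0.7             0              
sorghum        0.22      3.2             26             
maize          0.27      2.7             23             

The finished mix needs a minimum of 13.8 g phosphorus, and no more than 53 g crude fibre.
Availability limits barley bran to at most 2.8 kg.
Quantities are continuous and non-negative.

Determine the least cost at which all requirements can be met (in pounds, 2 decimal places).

Set it up as a linear program. Let x1 = kg of barley bran, x2 = kg of molasses, x3 = kg of sorghum, x4 = kg of maize.
min 0.17x1 + 0.18x2 + 0.22x3 + 0.27x4 s.t.:
  9.7x1 + 0.7x2 + 3.2x3 + 2.7x4 ≥ 13.8   (phosphorus)
  118x1 + 26x3 + 23x4 ≤ 53   (crude fibre)
  x1 ≤ 2.8
  x1, x2, x3, x4 ≥ 0.
At the optimum only molasses, sorghum are positive (barley bran, maize = 0). Binding constraints: phosphorus and crude fibre.
So molasses = 10.4 kg, sorghum = 2.038 kg.
Objective = 0.18·10.4 + 0.22·2.038 = 2.3204.

£2.32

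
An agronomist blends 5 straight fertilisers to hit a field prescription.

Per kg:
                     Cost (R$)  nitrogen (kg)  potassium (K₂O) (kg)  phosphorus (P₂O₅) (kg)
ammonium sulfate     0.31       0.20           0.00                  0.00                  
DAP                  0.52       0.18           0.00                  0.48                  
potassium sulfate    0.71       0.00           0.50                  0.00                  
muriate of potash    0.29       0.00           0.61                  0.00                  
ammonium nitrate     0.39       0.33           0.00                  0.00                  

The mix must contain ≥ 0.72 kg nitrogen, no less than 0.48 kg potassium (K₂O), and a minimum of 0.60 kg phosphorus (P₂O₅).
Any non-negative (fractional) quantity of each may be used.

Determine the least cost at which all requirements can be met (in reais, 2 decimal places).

R$1.46

Let x1 = kg of ammonium sulfate, x2 = kg of DAP, x3 = kg of potassium sulfate, x4 = kg of muriate of potash, x5 = kg of ammonium nitrate.
Minimize 0.31x1 + 0.52x2 + 0.71x3 + 0.29x4 + 0.39x5 s.t.:
  0.2x1 + 0.18x2 + 0.33x5 ≥ 0.72   (nitrogen)
  0.5x3 + 0.61x4 ≥ 0.48   (potassium (K₂O))
  0.48x2 ≥ 0.6   (phosphorus (P₂O₅))
  x1, x2, x3, x4, x5 ≥ 0.
The cheapest feasible vertex uses only DAP, muriate of potash, ammonium nitrate; ammonium sulfate, potassium sulfate are not used. Binding constraints: nitrogen, potassium (K₂O), phosphorus (P₂O₅).
So DAP = 1.25 kg, muriate of potash = 0.7869 kg, ammonium nitrate = 1.5 kg.
Cost = 0.52·1.25 + 0.29·0.7869 + 0.39·1.5 = 1.4632.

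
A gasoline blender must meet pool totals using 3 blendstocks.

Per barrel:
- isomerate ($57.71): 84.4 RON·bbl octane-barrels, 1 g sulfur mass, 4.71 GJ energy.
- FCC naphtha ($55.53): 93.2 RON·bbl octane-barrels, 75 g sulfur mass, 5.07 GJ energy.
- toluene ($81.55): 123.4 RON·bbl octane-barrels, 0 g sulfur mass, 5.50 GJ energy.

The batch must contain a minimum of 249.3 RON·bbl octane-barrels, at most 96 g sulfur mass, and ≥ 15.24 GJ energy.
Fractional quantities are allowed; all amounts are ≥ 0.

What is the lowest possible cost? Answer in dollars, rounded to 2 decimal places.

This is a linear program. Let x1 = barrels of isomerate, x2 = barrels of FCC naphtha, x3 = barrels of toluene.
min 57.71x1 + 55.53x2 + 81.55x3 subject to:
  84.4x1 + 93.2x2 + 123.4x3 ≥ 249.3   (octane-barrels)
  1x1 + 75x2 ≤ 96   (sulfur mass)
  4.71x1 + 5.07x2 + 5.5x3 ≥ 15.24   (energy)
  x1, x2, x3 ≥ 0.
The cheapest feasible vertex uses only isomerate, FCC naphtha; toluene is not used. There the sulfur mass and energy constraints are tight.
Solving gives x1 = 1.8849, x2 = 1.2549.
Objective = 57.71·1.8849 + 55.53·1.2549 = 178.4622.

$178.46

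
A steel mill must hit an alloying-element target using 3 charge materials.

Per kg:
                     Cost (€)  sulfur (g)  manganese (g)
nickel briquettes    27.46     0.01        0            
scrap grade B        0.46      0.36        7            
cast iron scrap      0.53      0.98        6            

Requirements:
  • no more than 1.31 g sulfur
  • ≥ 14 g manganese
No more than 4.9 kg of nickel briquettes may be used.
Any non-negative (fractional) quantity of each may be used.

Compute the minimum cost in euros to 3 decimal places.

€0.920

Set it up as a linear program. Let x1 = kg of nickel briquettes, x2 = kg of scrap grade B, x3 = kg of cast iron scrap.
Minimise 27.46x1 + 0.46x2 + 0.53x3 with:
  0.01x1 + 0.36x2 + 0.98x3 ≤ 1.31   (sulfur)
  7x2 + 6x3 ≥ 14   (manganese)
  x1 ≤ 4.9
  x1, x2, x3 ≥ 0.
The minimum-cost mix takes nothing from nickel briquettes, cast iron scrap — only scrap grade B. Binding constraint: manganese.
That vertex is x2 = 2.
Objective = 0.46·2 = 0.92000.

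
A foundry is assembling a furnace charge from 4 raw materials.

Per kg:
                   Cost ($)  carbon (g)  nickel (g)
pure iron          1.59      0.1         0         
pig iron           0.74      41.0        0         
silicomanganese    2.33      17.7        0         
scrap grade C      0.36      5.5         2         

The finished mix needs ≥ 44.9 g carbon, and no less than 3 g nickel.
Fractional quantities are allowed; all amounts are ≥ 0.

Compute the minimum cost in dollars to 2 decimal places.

This is a linear program. Let x1 = kg of pure iron, x2 = kg of pig iron, x3 = kg of silicomanganese, x4 = kg of scrap grade C.
Minimize 1.59x1 + 0.74x2 + 2.33x3 + 0.36x4 with:
  0.1x1 + 41x2 + 17.7x3 + 5.5x4 ≥ 44.9   (carbon)
  2x4 ≥ 3   (nickel)
  x1, x2, x3, x4 ≥ 0.
The cheapest feasible vertex uses only pig iron, scrap grade C; pure iron, silicomanganese are not used. The carbon and nickel requirements are met with equality.
So pig iron = 0.8939 kg, scrap grade C = 1.5 kg.
Objective = 0.74·0.8939 + 0.36·1.5 = 1.2015.

$1.20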